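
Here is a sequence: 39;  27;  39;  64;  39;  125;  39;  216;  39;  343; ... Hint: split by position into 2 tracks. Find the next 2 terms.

39, 512

Split by position mod 2 into 2 tracks.
Stream A is 39, 39, 39, 39, 39, which is constant 39.
Stream B is 27, 64, 125, 216, 343, which is consecutive cubes n³ from n = 3.
The 11th slot belongs to stream A; its 6th term is 39.
Position 12 → stream B, term 6 = 512.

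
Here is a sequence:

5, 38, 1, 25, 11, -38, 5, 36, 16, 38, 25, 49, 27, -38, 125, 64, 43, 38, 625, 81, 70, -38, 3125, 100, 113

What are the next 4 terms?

38, 15625, 121, 183

Split by position mod 4: positions 1, 5, 9, … form one track, and each other residue class forms its own.
Track A: 5, 11, 16, 27, 43, 70, 113 (Fibonacci-style (each term is the sum of the two before it)).
Track B: 38, -38, 38, -38, 38, -38 (oscillating between 38 and -38).
Track C: 1, 5, 25, 125, 625, 3125 (powers of 5).
Track D: 25, 36, 49, 64, 81, 100 (consecutive squares n² from n = 5).
Term 26 comes from track B (its 7th entry): 38.
Position 27 → track C, term 7 = 15625.
Position 28 falls in track D as its term 7, giving 121.
The 29th slot belongs to track A; its 8th term is 183.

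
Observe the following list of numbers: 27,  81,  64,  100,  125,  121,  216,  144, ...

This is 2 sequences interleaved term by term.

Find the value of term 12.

Split by position mod 2 into 2 tracks.
Subsequence A: 27, 64, 125, 216 (perfect cubes starting at 3³).
Subsequence B: 81, 100, 121, 144 (the squares 9², 10², 11², …).
The 12th slot belongs to subsequence B; its 6th term is 196.

196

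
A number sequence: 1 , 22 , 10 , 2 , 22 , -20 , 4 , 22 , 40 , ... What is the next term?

Split by position mod 3: positions 1, 4, 7, … form one track, and each other residue class forms its own.
Track A is 1, 2, 4, which is successive powers of 2.
Track B is 22, 22, 22, which is always 22.
Track C is 10, -20, 40, which is geometric, ×-2 each step.
The 10th slot belongs to track A; its 4th term is 8.

8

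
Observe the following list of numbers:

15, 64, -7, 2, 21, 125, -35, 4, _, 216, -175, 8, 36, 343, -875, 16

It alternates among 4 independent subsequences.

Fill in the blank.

28

Read the sequence 4 terms at a time; column i is its own pattern.
Track A: 15, 21, ?, 36 (triangular numbers n(n+1)/2 for n = 5, 6, …).
Track B: 64, 125, 216, 343 (consecutive cubes n³ from n = 4).
Track C: -7, -35, -175, -875 (geometric with ratio 5).
Track D: 2, 4, 8, 16 (successive powers of 2).
Track A's pattern makes the blank 28.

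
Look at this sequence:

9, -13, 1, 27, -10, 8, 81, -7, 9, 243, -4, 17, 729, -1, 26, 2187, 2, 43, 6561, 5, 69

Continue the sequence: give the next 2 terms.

Split by position mod 3 into 3 tracks.
Subsequence A = 9, 27, 81, 243, 729, 2187, 6561: powers of 3.
Subsequence B = -13, -10, -7, -4, -1, 2, 5: adding 3 each time.
Subsequence C = 1, 8, 9, 17, 26, 43, 69: each term equals the sum of the previous two.
Term 22 comes from subsequence A (its 8th entry): 19683.
Position 23 → subsequence B, term 8 = 8.

19683, 8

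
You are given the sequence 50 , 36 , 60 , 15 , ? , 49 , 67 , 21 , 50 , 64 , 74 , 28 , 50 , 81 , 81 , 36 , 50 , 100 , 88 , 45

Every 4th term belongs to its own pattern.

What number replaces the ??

50

Taking every 4th term gives 4 separate tracks.
Track A = 50, ?, 50, 50, 50: the constant sequence 50.
Track B = 36, 49, 64, 81, 100: the squares 6², 7², 8², ….
Track C = 60, 67, 74, 81, 88: linear: a_n = 53 + 7·n.
Track D = 15, 21, 28, 36, 45: triangular numbers n(n+1)/2 for n = 5, 6, ….
So the missing entry in track A is 50.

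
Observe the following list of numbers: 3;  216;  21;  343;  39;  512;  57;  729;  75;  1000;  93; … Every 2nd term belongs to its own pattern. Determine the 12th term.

The terms cycle through 2 interleaved subsequences.
Stream A = 3, 21, 39, 57, 75, 93: adding 18 each time.
Stream B = 216, 343, 512, 729, 1000: perfect cubes starting at 6³.
Term 12 comes from stream B (its 6th entry): 1331.

1331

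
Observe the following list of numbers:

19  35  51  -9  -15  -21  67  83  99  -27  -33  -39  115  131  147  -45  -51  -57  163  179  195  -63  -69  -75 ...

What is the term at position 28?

-81

Reading positions in blocks of 6 reveals the pattern AAABBB — 2 tracks woven together.
Track A: 19, 35, 51, 67, 83, 99, 115, 131, 147, 163, 179, 195. Linear: a_n = 3 + 16·n.
Track B: -9, -15, -21, -27, -33, -39, -45, -51, -57, -63, -69, -75. Arithmetic with common difference −6.
The 28th slot belongs to track B; its 13th term is -81.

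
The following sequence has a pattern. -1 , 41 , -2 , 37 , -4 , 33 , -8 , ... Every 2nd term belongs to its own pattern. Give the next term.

29

Odd-indexed and even-indexed terms follow separate rules.
Subsequence A: -1, -2, -4, -8 (multiplying by 2 each time).
Subsequence B: 41, 37, 33 (linear: a_n = 45 − 4·n).
Position 8 falls in subsequence B as its term 4, giving 29.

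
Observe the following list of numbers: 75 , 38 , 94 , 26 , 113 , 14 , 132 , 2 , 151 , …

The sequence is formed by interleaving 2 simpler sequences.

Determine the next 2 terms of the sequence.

Odd-indexed and even-indexed terms follow separate rules.
Track A: 75, 94, 113, 132, 151. Arithmetic with common difference +19.
Track B: 38, 26, 14, 2. Linear: a_n = 50 − 12·n.
Term 10 comes from track B (its 5th entry): -10.
The 11th slot belongs to track A; its 6th term is 170.

-10, 170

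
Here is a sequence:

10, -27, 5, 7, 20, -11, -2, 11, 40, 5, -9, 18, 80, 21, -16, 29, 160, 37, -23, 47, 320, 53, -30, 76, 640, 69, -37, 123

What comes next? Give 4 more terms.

Read the sequence 4 terms at a time; column i is its own pattern.
Subsequence A: 10, 20, 40, 80, 160, 320, 640 — a geometric progression (common ratio 2).
Subsequence B: -27, -11, 5, 21, 37, 53, 69 — adding 16 each time.
Subsequence C: 5, -2, -9, -16, -23, -30, -37 — arithmetic with common difference −7.
Subsequence D: 7, 11, 18, 29, 47, 76, 123 — a Fibonacci-like recurrence a_n = a_{n-1} + a_{n-2}.
Term 29 comes from subsequence A (its 8th entry): 1280.
Position 30 falls in subsequence B as its term 8, giving 85.
The 31st slot belongs to subsequence C; its 8th term is -44.
Position 32 → subsequence D, term 8 = 199.

1280, 85, -44, 199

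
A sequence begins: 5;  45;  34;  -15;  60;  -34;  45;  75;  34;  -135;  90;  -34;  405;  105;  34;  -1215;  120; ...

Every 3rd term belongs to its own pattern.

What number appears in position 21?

34

Split by position mod 3 into 3 tracks.
Track A: 5, -15, 45, -135, 405, -1215 (geometric with ratio -3).
Track B: 45, 60, 75, 90, 105, 120 (linear: a_n = 30 + 15·n).
Track C: 34, -34, 34, -34, 34 (alternating ±34).
Position 21 falls in track C as its term 7, giving 34.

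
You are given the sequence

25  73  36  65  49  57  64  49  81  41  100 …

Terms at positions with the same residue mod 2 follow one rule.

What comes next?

Split by position mod 2 into 2 tracks.
Track A: 25, 36, 49, 64, 81, 100. Consecutive squares n² from n = 5.
Track B: 73, 65, 57, 49, 41. Linear: a_n = 81 − 8·n.
Position 12 falls in track B as its term 6, giving 33.

33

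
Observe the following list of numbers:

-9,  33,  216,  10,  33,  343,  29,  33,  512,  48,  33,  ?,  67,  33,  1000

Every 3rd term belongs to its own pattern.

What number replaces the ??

Split by position mod 3 into 3 tracks.
Track A: -9, 10, 29, 48, 67 — linear: a_n = -28 + 19·n.
Track B: 33, 33, 33, 33, 33 — always 33.
Track C: 216, 343, 512, ?, 1000 — consecutive cubes n³ from n = 6.
So the missing entry in track C is 729.

729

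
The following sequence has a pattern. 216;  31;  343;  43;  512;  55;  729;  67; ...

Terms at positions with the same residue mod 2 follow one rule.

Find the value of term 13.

1728

Split by position mod 2 into 2 tracks.
Track A: 216, 343, 512, 729. Perfect cubes starting at 6³.
Track B: 31, 43, 55, 67. Adding 12 each time.
Term 13 comes from track A (its 7th entry): 1728.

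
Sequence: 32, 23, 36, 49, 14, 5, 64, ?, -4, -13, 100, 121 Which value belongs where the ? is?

81

Reading positions in blocks of 4 reveals the pattern AABB — 2 tracks woven together.
Stream A = 32, 23, 14, 5, -4, -13: arithmetic with common difference −9.
Stream B = 36, 49, 64, ?, 100, 121: perfect squares starting at 6².
So the missing entry in stream B is 81.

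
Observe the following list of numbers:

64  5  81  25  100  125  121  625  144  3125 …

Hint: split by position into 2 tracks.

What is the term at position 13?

Taking every 2nd term gives 2 separate tracks.
Track A: 64, 81, 100, 121, 144 (perfect squares starting at 8²).
Track B: 5, 25, 125, 625, 3125 (powers 5^1, 5^2, 5^3, …).
Position 13 → track A, term 7 = 196.

196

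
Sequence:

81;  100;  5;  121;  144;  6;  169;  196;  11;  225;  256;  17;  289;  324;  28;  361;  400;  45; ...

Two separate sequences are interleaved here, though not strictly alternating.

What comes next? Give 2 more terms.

441, 484

Reading positions in blocks of 3 reveals the pattern AAB — 2 tracks woven together.
Track A: 81, 100, 121, 144, 169, 196, 225, 256, 289, 324, 361, 400. Perfect squares starting at 9².
Track B: 5, 6, 11, 17, 28, 45. Fibonacci-style (each term is the sum of the two before it).
Term 19 comes from track A (its 13th entry): 441.
Position 20 → track A, term 14 = 484.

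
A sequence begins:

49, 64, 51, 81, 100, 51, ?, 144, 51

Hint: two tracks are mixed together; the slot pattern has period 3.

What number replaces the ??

The slot pattern repeats as AAB (period 3), so there are 2 interleaved tracks.
Track A is 49, 64, 81, 100, ?, 144, which is consecutive squares n² from n = 7.
Track B is 51, 51, 51, which is the constant sequence 51.
Filling track A at index 5 by its rule yields 121.

121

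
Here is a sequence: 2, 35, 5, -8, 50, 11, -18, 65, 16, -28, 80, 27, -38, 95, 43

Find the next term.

Split by position mod 3 into 3 tracks.
Subsequence A: 2, -8, -18, -28, -38 (arithmetic, step −10).
Subsequence B: 35, 50, 65, 80, 95 (arithmetic with common difference +15).
Subsequence C: 5, 11, 16, 27, 43 (each term equals the sum of the previous two).
Term 16 comes from subsequence A (its 6th entry): -48.

-48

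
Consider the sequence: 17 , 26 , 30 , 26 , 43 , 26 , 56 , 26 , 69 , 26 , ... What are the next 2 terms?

82, 26

The terms cycle through 2 interleaved subsequences.
Track A: 17, 30, 43, 56, 69 — adding 13 each time.
Track B: 26, 26, 26, 26, 26 — always 26.
Position 11 falls in track A as its term 6, giving 82.
The 12th slot belongs to track B; its 6th term is 26.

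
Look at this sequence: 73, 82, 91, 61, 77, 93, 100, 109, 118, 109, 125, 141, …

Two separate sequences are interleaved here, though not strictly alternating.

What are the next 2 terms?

Positions follow the repeating pattern AAABBB; grouping by letter gives 2 tracks.
Track A: 73, 82, 91, 100, 109, 118 — adding 9 each time.
Track B: 61, 77, 93, 109, 125, 141 — linear: a_n = 45 + 16·n.
The 13th slot belongs to track A; its 7th term is 127.
Term 14 comes from track A (its 8th entry): 136.

127, 136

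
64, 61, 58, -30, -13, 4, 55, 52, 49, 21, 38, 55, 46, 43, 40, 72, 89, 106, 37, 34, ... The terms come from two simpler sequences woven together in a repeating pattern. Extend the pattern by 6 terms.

The slot pattern repeats as AAABBB (period 6), so there are 2 interleaved tracks.
Subsequence A: 64, 61, 58, 55, 52, 49, 46, 43, 40, 37, 34 — arithmetic with common difference −3.
Subsequence B: -30, -13, 4, 21, 38, 55, 72, 89, 106 — linear: a_n = -47 + 17·n.
The 21st slot belongs to subsequence A; its 12th term is 31.
Term 22 comes from subsequence B (its 10th entry): 123.
Position 23 → subsequence B, term 11 = 140.
Position 24 → subsequence B, term 12 = 157.
Position 25 → subsequence A, term 13 = 28.
Position 26 → subsequence A, term 14 = 25.

31, 123, 140, 157, 28, 25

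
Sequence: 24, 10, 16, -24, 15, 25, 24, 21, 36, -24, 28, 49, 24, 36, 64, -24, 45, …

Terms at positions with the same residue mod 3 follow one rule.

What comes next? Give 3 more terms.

Taking every 3rd term gives 3 separate tracks.
Stream A: 24, -24, 24, -24, 24, -24 (oscillating between 24 and -24).
Stream B: 10, 15, 21, 28, 36, 45 (the triangular numbers T_4, T_5, …).
Stream C: 16, 25, 36, 49, 64 (perfect squares starting at 4²).
Position 18 → stream C, term 6 = 81.
Position 19 falls in stream A as its term 7, giving 24.
Term 20 comes from stream B (its 7th entry): 55.

81, 24, 55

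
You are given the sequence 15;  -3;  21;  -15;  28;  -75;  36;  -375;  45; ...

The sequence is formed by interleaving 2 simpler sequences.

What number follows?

Split by position mod 2 into 2 tracks.
Subsequence A: 15, 21, 28, 36, 45 — triangular numbers n(n+1)/2 for n = 5, 6, ….
Subsequence B: -3, -15, -75, -375 — geometric, ×5 each step.
The 10th slot belongs to subsequence B; its 5th term is -1875.

-1875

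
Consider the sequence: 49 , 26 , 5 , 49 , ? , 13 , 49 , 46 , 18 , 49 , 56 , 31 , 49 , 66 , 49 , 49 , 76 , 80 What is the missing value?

Read the sequence 3 terms at a time; column i is its own pattern.
Track A: 49, 49, 49, 49, 49, 49 — constant 49.
Track B: 26, ?, 46, 56, 66, 76 — linear: a_n = 16 + 10·n.
Track C: 5, 13, 18, 31, 49, 80 — a Fibonacci-like recurrence a_n = a_{n-1} + a_{n-2}.
The gap is track B's term 2; the rule gives 36.

36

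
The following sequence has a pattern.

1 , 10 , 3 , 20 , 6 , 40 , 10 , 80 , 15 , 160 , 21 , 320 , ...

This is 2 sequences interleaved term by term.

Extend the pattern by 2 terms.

Taking every 2nd term gives 2 separate tracks.
Subsequence A: 1, 3, 6, 10, 15, 21. The triangular numbers T_1, T_2, ….
Subsequence B: 10, 20, 40, 80, 160, 320. Multiplying by 2 each time.
The 13th slot belongs to subsequence A; its 7th term is 28.
Term 14 comes from subsequence B (its 7th entry): 640.

28, 640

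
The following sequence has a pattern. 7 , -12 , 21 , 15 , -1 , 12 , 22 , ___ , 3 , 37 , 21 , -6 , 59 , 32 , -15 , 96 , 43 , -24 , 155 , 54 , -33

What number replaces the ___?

10

The terms cycle through 3 interleaved subsequences.
Stream A: 7, 15, 22, 37, 59, 96, 155 (a Fibonacci-like recurrence a_n = a_{n-1} + a_{n-2}).
Stream B: -12, -1, ?, 21, 32, 43, 54 (arithmetic with common difference +11).
Stream C: 21, 12, 3, -6, -15, -24, -33 (subtracting 9 each time).
Stream B's pattern makes the blank 10.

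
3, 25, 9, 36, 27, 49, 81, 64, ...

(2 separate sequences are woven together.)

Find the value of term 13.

Taking every 2nd term gives 2 separate tracks.
Stream A: 3, 9, 27, 81. Successive powers of 3.
Stream B: 25, 36, 49, 64. Perfect squares starting at 5².
Term 13 comes from stream A (its 7th entry): 2187.

2187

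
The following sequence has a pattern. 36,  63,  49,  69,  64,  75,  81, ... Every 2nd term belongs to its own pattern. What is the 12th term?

Split by position mod 2 into 2 tracks.
Stream A: 36, 49, 64, 81. Perfect squares starting at 6².
Stream B: 63, 69, 75. Arithmetic, step +6.
Term 12 comes from stream B (its 6th entry): 93.

93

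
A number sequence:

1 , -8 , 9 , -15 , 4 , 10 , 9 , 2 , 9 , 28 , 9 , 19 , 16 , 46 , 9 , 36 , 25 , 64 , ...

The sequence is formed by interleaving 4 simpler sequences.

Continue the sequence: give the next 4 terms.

Read the sequence 4 terms at a time; column i is its own pattern.
Track A: 1, 4, 9, 16, 25 (the squares 1², 2², 3², …).
Track B: -8, 10, 28, 46, 64 (adding 18 each time).
Track C: 9, 9, 9, 9 (the constant sequence 9).
Track D: -15, 2, 19, 36 (adding 17 each time).
Position 19 → track C, term 5 = 9.
Position 20 → track D, term 5 = 53.
Position 21 falls in track A as its term 6, giving 36.
Position 22 falls in track B as its term 6, giving 82.

9, 53, 36, 82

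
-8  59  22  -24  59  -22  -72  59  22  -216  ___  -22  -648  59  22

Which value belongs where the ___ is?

59

Split by position mod 3 into 3 tracks.
Track A is -8, -24, -72, -216, -648, which is geometric, ×3 each step.
Track B is 59, 59, 59, ?, 59, which is always 59.
Track C is 22, -22, 22, -22, 22, which is the oscillation 22·(−1)^(n+1).
Track B's pattern makes the blank 59.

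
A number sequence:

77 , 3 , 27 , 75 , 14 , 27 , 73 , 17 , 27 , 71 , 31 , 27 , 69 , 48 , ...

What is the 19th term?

The terms cycle through 3 interleaved subsequences.
Track A: 77, 75, 73, 71, 69. Linear: a_n = 79 − 2·n.
Track B: 3, 14, 17, 31, 48. Each term equals the sum of the previous two.
Track C: 27, 27, 27, 27. Always 27.
The 19th slot belongs to track A; its 7th term is 65.

65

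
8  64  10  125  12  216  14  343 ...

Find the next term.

16

The terms cycle through 2 interleaved subsequences.
Subsequence A is 8, 10, 12, 14, which is linear: a_n = 6 + 2·n.
Subsequence B is 64, 125, 216, 343, which is perfect cubes starting at 4³.
Position 9 falls in subsequence A as its term 5, giving 16.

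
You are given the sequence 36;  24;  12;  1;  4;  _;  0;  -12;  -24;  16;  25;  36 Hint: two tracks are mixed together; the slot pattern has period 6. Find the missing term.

9

The slot pattern repeats as AAABBB (period 6), so there are 2 interleaved tracks.
Stream A: 36, 24, 12, 0, -12, -24 — subtracting 12 each time.
Stream B: 1, 4, ?, 16, 25, 36 — perfect squares starting at 1².
Filling stream B at index 3 by its rule yields 9.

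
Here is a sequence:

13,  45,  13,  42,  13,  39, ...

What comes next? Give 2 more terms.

Split by position mod 2 into 2 tracks.
Track A: 13, 13, 13. Always 13.
Track B: 45, 42, 39. Arithmetic with common difference −3.
Term 7 comes from track A (its 4th entry): 13.
Term 8 comes from track B (its 4th entry): 36.

13, 36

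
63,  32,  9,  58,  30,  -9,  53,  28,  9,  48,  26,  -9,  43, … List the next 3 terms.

The terms cycle through 3 interleaved subsequences.
Stream A: 63, 58, 53, 48, 43 — linear: a_n = 68 − 5·n.
Stream B: 32, 30, 28, 26 — subtracting 2 each time.
Stream C: 9, -9, 9, -9 — oscillating between 9 and -9.
Term 14 comes from stream B (its 5th entry): 24.
Position 15 falls in stream C as its term 5, giving 9.
Position 16 falls in stream A as its term 6, giving 38.

24, 9, 38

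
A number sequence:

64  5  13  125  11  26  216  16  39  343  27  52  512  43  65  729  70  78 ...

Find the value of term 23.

183

Read the sequence 3 terms at a time; column i is its own pattern.
Track A: 64, 125, 216, 343, 512, 729 (perfect cubes starting at 4³).
Track B: 5, 11, 16, 27, 43, 70 (Fibonacci-style (each term is the sum of the two before it)).
Track C: 13, 26, 39, 52, 65, 78 (linear: a_n = 13·n).
The 23rd slot belongs to track B; its 8th term is 183.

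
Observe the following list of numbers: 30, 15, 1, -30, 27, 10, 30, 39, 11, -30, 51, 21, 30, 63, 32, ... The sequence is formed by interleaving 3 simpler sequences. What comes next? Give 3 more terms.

-30, 75, 53

Taking every 3rd term gives 3 separate tracks.
Track A = 30, -30, 30, -30, 30: the oscillation 30·(−1)^(n+1).
Track B = 15, 27, 39, 51, 63: arithmetic with common difference +12.
Track C = 1, 10, 11, 21, 32: each term equals the sum of the previous two.
Position 16 falls in track A as its term 6, giving -30.
The 17th slot belongs to track B; its 6th term is 75.
Position 18 falls in track C as its term 6, giving 53.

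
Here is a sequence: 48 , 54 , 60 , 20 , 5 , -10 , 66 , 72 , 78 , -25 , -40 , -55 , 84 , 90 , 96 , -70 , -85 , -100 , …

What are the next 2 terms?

Positions follow the repeating pattern AAABBB; grouping by letter gives 2 tracks.
Track A = 48, 54, 60, 66, 72, 78, 84, 90, 96: arithmetic with common difference +6.
Track B = 20, 5, -10, -25, -40, -55, -70, -85, -100: subtracting 15 each time.
Term 19 comes from track A (its 10th entry): 102.
The 20th slot belongs to track A; its 11th term is 108.

102, 108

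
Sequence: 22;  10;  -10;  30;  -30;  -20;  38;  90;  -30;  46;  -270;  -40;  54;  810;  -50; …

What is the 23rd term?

Read the sequence 3 terms at a time; column i is its own pattern.
Subsequence A: 22, 30, 38, 46, 54. Arithmetic, step +8.
Subsequence B: 10, -30, 90, -270, 810. Geometric with ratio -3.
Subsequence C: -10, -20, -30, -40, -50. Linear: a_n = −10·n.
The 23rd slot belongs to subsequence B; its 8th term is -21870.

-21870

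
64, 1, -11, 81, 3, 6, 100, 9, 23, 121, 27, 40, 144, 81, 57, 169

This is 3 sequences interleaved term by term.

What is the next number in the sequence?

243

Taking every 3rd term gives 3 separate tracks.
Stream A: 64, 81, 100, 121, 144, 169 (consecutive squares n² from n = 8).
Stream B: 1, 3, 9, 27, 81 (geometric with ratio 3).
Stream C: -11, 6, 23, 40, 57 (arithmetic, step +17).
Position 17 falls in stream B as its term 6, giving 243.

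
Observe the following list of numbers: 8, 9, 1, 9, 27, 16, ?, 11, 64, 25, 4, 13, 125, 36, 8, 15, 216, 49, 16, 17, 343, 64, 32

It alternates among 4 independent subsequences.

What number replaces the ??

Split by position mod 4 into 4 tracks.
Track A = 8, 27, 64, 125, 216, 343: perfect cubes starting at 2³.
Track B = 9, 16, 25, 36, 49, 64: perfect squares starting at 3².
Track C = 1, ?, 4, 8, 16, 32: powers of 2.
Track D = 9, 11, 13, 15, 17: arithmetic, step +2.
The gap is track C's term 2; the rule gives 2.

2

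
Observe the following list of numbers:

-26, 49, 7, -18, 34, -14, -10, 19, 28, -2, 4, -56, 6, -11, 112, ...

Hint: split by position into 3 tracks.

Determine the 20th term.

-41

Taking every 3rd term gives 3 separate tracks.
Track A: -26, -18, -10, -2, 6. Linear: a_n = -34 + 8·n.
Track B: 49, 34, 19, 4, -11. Subtracting 15 each time.
Track C: 7, -14, 28, -56, 112. A geometric progression (common ratio -2).
Term 20 comes from track B (its 7th entry): -41.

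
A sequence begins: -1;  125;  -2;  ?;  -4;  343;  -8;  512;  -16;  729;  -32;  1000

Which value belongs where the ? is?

The terms cycle through 2 interleaved subsequences.
Track A is -1, -2, -4, -8, -16, -32, which is geometric with ratio 2.
Track B is 125, ?, 343, 512, 729, 1000, which is the cubes 5³, 6³, 7³, ….
Filling track B at index 2 by its rule yields 216.

216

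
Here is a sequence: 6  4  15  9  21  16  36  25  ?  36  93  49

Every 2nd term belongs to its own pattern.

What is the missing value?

57

Split by position mod 2 into 2 tracks.
Track A: 6, 15, 21, 36, ?, 93 — Fibonacci-style (each term is the sum of the two before it).
Track B: 4, 9, 16, 25, 36, 49 — perfect squares starting at 2².
Filling track A at index 5 by its rule yields 57.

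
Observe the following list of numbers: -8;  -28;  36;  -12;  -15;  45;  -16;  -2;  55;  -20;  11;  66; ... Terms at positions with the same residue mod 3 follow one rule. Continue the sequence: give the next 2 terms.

-24, 24

The terms cycle through 3 interleaved subsequences.
Stream A: -8, -12, -16, -20. Linear: a_n = -4 − 4·n.
Stream B: -28, -15, -2, 11. Arithmetic, step +13.
Stream C: 36, 45, 55, 66. The triangular numbers T_8, T_9, ….
The 13th slot belongs to stream A; its 5th term is -24.
The 14th slot belongs to stream B; its 5th term is 24.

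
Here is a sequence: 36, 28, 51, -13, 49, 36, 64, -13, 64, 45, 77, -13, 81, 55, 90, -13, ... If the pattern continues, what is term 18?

Split by position mod 4 into 4 tracks.
Track A is 36, 49, 64, 81, which is the squares 6², 7², 8², ….
Track B is 28, 36, 45, 55, which is the triangular numbers T_7, T_8, ….
Track C is 51, 64, 77, 90, which is arithmetic, step +13.
Track D is -13, -13, -13, -13, which is always -13.
The 18th slot belongs to track B; its 5th term is 66.

66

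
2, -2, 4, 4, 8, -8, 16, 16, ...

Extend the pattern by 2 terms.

Split by position mod 2 into 2 tracks.
Track A: 2, 4, 8, 16. Powers of 2.
Track B: -2, 4, -8, 16. Multiplying by -2 each time.
Term 9 comes from track A (its 5th entry): 32.
Position 10 falls in track B as its term 5, giving -32.

32, -32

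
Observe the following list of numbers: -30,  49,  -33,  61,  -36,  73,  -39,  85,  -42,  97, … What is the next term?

Positions 1, 3, 5, … form one subsequence and positions 2, 4, 6, … form another.
Subsequence A = -30, -33, -36, -39, -42: subtracting 3 each time.
Subsequence B = 49, 61, 73, 85, 97: arithmetic, step +12.
Term 11 comes from subsequence A (its 6th entry): -45.

-45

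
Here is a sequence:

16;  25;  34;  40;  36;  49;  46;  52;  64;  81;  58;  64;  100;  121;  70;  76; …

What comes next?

Positions follow the repeating pattern AABB; grouping by letter gives 2 tracks.
Track A = 16, 25, 36, 49, 64, 81, 100, 121: consecutive squares n² from n = 4.
Track B = 34, 40, 46, 52, 58, 64, 70, 76: adding 6 each time.
The 17th slot belongs to track A; its 9th term is 144.

144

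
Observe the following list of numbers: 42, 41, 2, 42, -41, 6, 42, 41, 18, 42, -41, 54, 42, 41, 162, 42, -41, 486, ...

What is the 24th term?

4374

Split by position mod 3 into 3 tracks.
Stream A: 42, 42, 42, 42, 42, 42 (the constant sequence 42).
Stream B: 41, -41, 41, -41, 41, -41 (the oscillation 41·(−1)^(n+1)).
Stream C: 2, 6, 18, 54, 162, 486 (geometric, ×3 each step).
The 24th slot belongs to stream C; its 8th term is 4374.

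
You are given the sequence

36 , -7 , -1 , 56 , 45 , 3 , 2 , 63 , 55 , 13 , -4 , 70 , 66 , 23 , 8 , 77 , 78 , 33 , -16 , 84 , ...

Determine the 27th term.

-64

The terms cycle through 4 interleaved subsequences.
Track A: 36, 45, 55, 66, 78 (triangular numbers starting at T_8).
Track B: -7, 3, 13, 23, 33 (arithmetic, step +10).
Track C: -1, 2, -4, 8, -16 (geometric, ×-2 each step).
Track D: 56, 63, 70, 77, 84 (adding 7 each time).
The 27th slot belongs to track C; its 7th term is -64.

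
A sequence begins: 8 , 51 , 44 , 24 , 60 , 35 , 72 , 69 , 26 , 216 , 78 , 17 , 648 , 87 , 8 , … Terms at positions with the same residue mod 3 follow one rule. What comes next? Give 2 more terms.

Split by position mod 3 into 3 tracks.
Stream A is 8, 24, 72, 216, 648, which is geometric, ×3 each step.
Stream B is 51, 60, 69, 78, 87, which is arithmetic, step +9.
Stream C is 44, 35, 26, 17, 8, which is arithmetic, step −9.
Term 16 comes from stream A (its 6th entry): 1944.
Position 17 falls in stream B as its term 6, giving 96.

1944, 96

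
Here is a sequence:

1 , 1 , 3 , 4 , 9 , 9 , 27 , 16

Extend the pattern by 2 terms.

81, 25

Positions 1, 3, 5, … form one subsequence and positions 2, 4, 6, … form another.
Track A: 1, 3, 9, 27. Powers 3^0, 3^1, 3^2, ….
Track B: 1, 4, 9, 16. Consecutive squares n² from n = 1.
Term 9 comes from track A (its 5th entry): 81.
Position 10 falls in track B as its term 5, giving 25.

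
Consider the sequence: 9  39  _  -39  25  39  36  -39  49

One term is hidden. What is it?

16

The terms cycle through 2 interleaved subsequences.
Track A: 9, ?, 25, 36, 49 — consecutive squares n² from n = 3.
Track B: 39, -39, 39, -39 — the oscillation 39·(−1)^(n+1).
Filling track A at index 2 by its rule yields 16.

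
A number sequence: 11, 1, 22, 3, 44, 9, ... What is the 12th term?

Positions 1, 3, 5, … form one subsequence and positions 2, 4, 6, … form another.
Stream A: 11, 22, 44. Geometric with ratio 2.
Stream B: 1, 3, 9. Powers of 3.
The 12th slot belongs to stream B; its 6th term is 243.

243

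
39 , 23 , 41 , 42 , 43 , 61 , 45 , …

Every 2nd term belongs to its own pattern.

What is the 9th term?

47

Positions 1, 3, 5, … form one subsequence and positions 2, 4, 6, … form another.
Subsequence A: 39, 41, 43, 45 — arithmetic with common difference +2.
Subsequence B: 23, 42, 61 — arithmetic with common difference +19.
The 9th slot belongs to subsequence A; its 5th term is 47.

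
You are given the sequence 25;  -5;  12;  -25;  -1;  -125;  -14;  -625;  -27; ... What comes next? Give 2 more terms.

-3125, -40

Split by position mod 2 into 2 tracks.
Subsequence A: 25, 12, -1, -14, -27 (arithmetic, step −13).
Subsequence B: -5, -25, -125, -625 (geometric, ×5 each step).
The 10th slot belongs to subsequence B; its 5th term is -3125.
Position 11 → subsequence A, term 6 = -40.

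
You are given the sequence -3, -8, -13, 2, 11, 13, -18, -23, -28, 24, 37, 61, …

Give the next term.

Reading positions in blocks of 6 reveals the pattern AAABBB — 2 tracks woven together.
Stream A: -3, -8, -13, -18, -23, -28 — arithmetic with common difference −5.
Stream B: 2, 11, 13, 24, 37, 61 — Fibonacci-style (each term is the sum of the two before it).
Term 13 comes from stream A (its 7th entry): -33.

-33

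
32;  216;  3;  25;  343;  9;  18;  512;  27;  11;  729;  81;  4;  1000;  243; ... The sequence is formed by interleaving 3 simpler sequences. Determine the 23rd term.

2197

Split by position mod 3 into 3 tracks.
Stream A: 32, 25, 18, 11, 4 (arithmetic, step −7).
Stream B: 216, 343, 512, 729, 1000 (perfect cubes starting at 6³).
Stream C: 3, 9, 27, 81, 243 (powers 3^1, 3^2, 3^3, …).
The 23rd slot belongs to stream B; its 8th term is 2197.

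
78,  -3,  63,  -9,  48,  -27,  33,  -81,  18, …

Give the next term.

-243

The terms cycle through 2 interleaved subsequences.
Subsequence A is 78, 63, 48, 33, 18, which is linear: a_n = 93 − 15·n.
Subsequence B is -3, -9, -27, -81, which is a geometric progression (common ratio 3).
The 10th slot belongs to subsequence B; its 5th term is -243.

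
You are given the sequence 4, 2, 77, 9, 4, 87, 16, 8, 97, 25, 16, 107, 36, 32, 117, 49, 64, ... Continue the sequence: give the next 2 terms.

Taking every 3rd term gives 3 separate tracks.
Subsequence A = 4, 9, 16, 25, 36, 49: the squares 2², 3², 4², ….
Subsequence B = 2, 4, 8, 16, 32, 64: powers 2^1, 2^2, 2^3, ….
Subsequence C = 77, 87, 97, 107, 117: arithmetic with common difference +10.
Position 18 → subsequence C, term 6 = 127.
Position 19 falls in subsequence A as its term 7, giving 64.

127, 64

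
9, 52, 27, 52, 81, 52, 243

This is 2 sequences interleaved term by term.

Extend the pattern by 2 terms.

The terms cycle through 2 interleaved subsequences.
Subsequence A: 9, 27, 81, 243 (powers 3^2, 3^3, 3^4, …).
Subsequence B: 52, 52, 52 (always 52).
Position 8 falls in subsequence B as its term 4, giving 52.
Position 9 falls in subsequence A as its term 5, giving 729.

52, 729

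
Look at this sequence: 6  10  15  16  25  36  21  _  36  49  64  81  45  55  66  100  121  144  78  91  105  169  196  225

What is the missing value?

28

Reading positions in blocks of 6 reveals the pattern AAABBB — 2 tracks woven together.
Track A: 6, 10, 15, 21, ?, 36, 45, 55, 66, 78, 91, 105 (triangular numbers n(n+1)/2 for n = 3, 4, …).
Track B: 16, 25, 36, 49, 64, 81, 100, 121, 144, 169, 196, 225 (consecutive squares n² from n = 4).
Filling track A at index 5 by its rule yields 28.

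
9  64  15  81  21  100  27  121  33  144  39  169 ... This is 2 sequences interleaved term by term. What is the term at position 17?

Positions 1, 3, 5, … form one subsequence and positions 2, 4, 6, … form another.
Stream A: 9, 15, 21, 27, 33, 39 (linear: a_n = 3 + 6·n).
Stream B: 64, 81, 100, 121, 144, 169 (consecutive squares n² from n = 8).
Term 17 comes from stream A (its 9th entry): 57.

57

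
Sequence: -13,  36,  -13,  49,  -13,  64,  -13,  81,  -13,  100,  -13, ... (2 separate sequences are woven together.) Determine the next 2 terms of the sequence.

121, -13

Split by position mod 2 into 2 tracks.
Subsequence A: -13, -13, -13, -13, -13, -13 (always -13).
Subsequence B: 36, 49, 64, 81, 100 (consecutive squares n² from n = 6).
Position 12 → subsequence B, term 6 = 121.
Position 13 falls in subsequence A as its term 7, giving -13.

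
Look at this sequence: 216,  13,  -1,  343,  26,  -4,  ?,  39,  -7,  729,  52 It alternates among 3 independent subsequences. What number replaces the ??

512

Split by position mod 3 into 3 tracks.
Track A: 216, 343, ?, 729. Perfect cubes starting at 6³.
Track B: 13, 26, 39, 52. Linear: a_n = 13·n.
Track C: -1, -4, -7. Subtracting 3 each time.
Filling track A at index 3 by its rule yields 512.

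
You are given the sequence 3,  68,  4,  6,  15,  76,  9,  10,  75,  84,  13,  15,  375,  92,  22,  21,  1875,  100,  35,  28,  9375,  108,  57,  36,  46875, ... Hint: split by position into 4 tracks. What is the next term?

116

The terms cycle through 4 interleaved subsequences.
Subsequence A: 3, 15, 75, 375, 1875, 9375, 46875 — multiplying by 5 each time.
Subsequence B: 68, 76, 84, 92, 100, 108 — arithmetic with common difference +8.
Subsequence C: 4, 9, 13, 22, 35, 57 — Fibonacci-style (each term is the sum of the two before it).
Subsequence D: 6, 10, 15, 21, 28, 36 — triangular numbers n(n+1)/2 for n = 3, 4, ….
The 26th slot belongs to subsequence B; its 7th term is 116.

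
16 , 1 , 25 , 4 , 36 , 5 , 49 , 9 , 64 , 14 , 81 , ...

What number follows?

23

The terms cycle through 2 interleaved subsequences.
Stream A: 16, 25, 36, 49, 64, 81. Consecutive squares n² from n = 4.
Stream B: 1, 4, 5, 9, 14. A Fibonacci-like recurrence a_n = a_{n-1} + a_{n-2}.
Term 12 comes from stream B (its 6th entry): 23.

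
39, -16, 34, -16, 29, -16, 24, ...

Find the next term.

Taking every 2nd term gives 2 separate tracks.
Subsequence A: 39, 34, 29, 24. Linear: a_n = 44 − 5·n.
Subsequence B: -16, -16, -16. Always -16.
Position 8 → subsequence B, term 4 = -16.

-16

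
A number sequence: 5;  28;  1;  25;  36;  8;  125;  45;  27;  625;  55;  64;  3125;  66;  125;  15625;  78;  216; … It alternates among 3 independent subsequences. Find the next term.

Split by position mod 3 into 3 tracks.
Track A = 5, 25, 125, 625, 3125, 15625: powers 5^1, 5^2, 5^3, ….
Track B = 28, 36, 45, 55, 66, 78: triangular numbers n(n+1)/2 for n = 7, 8, ….
Track C = 1, 8, 27, 64, 125, 216: consecutive cubes n³ from n = 1.
Position 19 → track A, term 7 = 78125.

78125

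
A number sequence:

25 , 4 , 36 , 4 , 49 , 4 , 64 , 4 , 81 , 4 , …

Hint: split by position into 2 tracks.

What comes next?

Taking every 2nd term gives 2 separate tracks.
Track A: 25, 36, 49, 64, 81 (perfect squares starting at 5²).
Track B: 4, 4, 4, 4, 4 (the constant sequence 4).
The 11th slot belongs to track A; its 6th term is 100.

100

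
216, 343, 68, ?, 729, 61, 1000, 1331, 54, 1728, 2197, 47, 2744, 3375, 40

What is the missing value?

512

The slot pattern repeats as AAB (period 3), so there are 2 interleaved tracks.
Track A = 216, 343, ?, 729, 1000, 1331, 1728, 2197, 2744, 3375: the cubes 6³, 7³, 8³, ….
Track B = 68, 61, 54, 47, 40: arithmetic, step −7.
Filling track A at index 3 by its rule yields 512.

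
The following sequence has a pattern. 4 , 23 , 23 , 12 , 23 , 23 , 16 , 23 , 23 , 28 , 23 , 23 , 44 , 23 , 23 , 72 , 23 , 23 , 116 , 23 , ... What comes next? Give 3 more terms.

23, 188, 23

The slot pattern repeats as ABB (period 3), so there are 2 interleaved tracks.
Stream A = 4, 12, 16, 28, 44, 72, 116: a Fibonacci-like recurrence a_n = a_{n-1} + a_{n-2}.
Stream B = 23, 23, 23, 23, 23, 23, 23, 23, 23, 23, 23, 23, 23: the constant sequence 23.
The 21st slot belongs to stream B; its 14th term is 23.
The 22nd slot belongs to stream A; its 8th term is 188.
Position 23 → stream B, term 15 = 23.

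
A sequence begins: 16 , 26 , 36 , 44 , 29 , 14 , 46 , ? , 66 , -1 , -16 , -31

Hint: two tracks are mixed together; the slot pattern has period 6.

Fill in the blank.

56

Positions follow the repeating pattern AAABBB; grouping by letter gives 2 tracks.
Subsequence A = 16, 26, 36, 46, ?, 66: adding 10 each time.
Subsequence B = 44, 29, 14, -1, -16, -31: subtracting 15 each time.
Filling subsequence A at index 5 by its rule yields 56.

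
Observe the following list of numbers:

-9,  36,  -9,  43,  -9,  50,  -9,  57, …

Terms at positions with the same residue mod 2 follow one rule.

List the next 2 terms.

Positions 1, 3, 5, … form one subsequence and positions 2, 4, 6, … form another.
Track A: -9, -9, -9, -9. The constant sequence -9.
Track B: 36, 43, 50, 57. Arithmetic with common difference +7.
The 9th slot belongs to track A; its 5th term is -9.
Position 10 → track B, term 5 = 64.

-9, 64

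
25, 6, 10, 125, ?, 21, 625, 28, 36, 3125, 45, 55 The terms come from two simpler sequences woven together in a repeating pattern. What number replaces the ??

Reading positions in blocks of 3 reveals the pattern ABB — 2 tracks woven together.
Track A is 25, 125, 625, 3125, which is powers of 5.
Track B is 6, 10, ?, 21, 28, 36, 45, 55, which is triangular numbers n(n+1)/2 for n = 3, 4, ….
Track B's pattern makes the blank 15.

15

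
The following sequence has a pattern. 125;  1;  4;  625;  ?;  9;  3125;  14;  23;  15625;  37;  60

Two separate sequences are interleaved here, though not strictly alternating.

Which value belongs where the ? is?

The slot pattern repeats as ABB (period 3), so there are 2 interleaved tracks.
Stream A: 125, 625, 3125, 15625. Successive powers of 5.
Stream B: 1, 4, ?, 9, 14, 23, 37, 60. Fibonacci-style (each term is the sum of the two before it).
Filling stream B at index 3 by its rule yields 5.

5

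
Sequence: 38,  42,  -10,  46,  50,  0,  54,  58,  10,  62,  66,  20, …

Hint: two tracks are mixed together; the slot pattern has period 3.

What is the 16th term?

Reading positions in blocks of 3 reveals the pattern AAB — 2 tracks woven together.
Subsequence A = 38, 42, 46, 50, 54, 58, 62, 66: arithmetic with common difference +4.
Subsequence B = -10, 0, 10, 20: linear: a_n = -20 + 10·n.
Position 16 → subsequence A, term 11 = 78.

78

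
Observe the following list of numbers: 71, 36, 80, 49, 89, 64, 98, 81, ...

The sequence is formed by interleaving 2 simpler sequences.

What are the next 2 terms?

Odd-indexed and even-indexed terms follow separate rules.
Track A is 71, 80, 89, 98, which is arithmetic with common difference +9.
Track B is 36, 49, 64, 81, which is the squares 6², 7², 8², ….
Position 9 → track A, term 5 = 107.
Position 10 falls in track B as its term 5, giving 100.

107, 100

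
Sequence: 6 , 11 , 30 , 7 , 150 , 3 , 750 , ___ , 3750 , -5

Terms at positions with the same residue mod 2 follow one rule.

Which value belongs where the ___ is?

-1

Positions 1, 3, 5, … form one subsequence and positions 2, 4, 6, … form another.
Subsequence A: 6, 30, 150, 750, 3750. Geometric, ×5 each step.
Subsequence B: 11, 7, 3, ?, -5. Arithmetic, step −4.
Subsequence B's pattern makes the blank -1.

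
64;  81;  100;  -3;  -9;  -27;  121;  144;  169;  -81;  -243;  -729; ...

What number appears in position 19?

The slot pattern repeats as AAABBB (period 6), so there are 2 interleaved tracks.
Subsequence A = 64, 81, 100, 121, 144, 169: consecutive squares n² from n = 8.
Subsequence B = -3, -9, -27, -81, -243, -729: multiplying by 3 each time.
The 19th slot belongs to subsequence A; its 10th term is 289.

289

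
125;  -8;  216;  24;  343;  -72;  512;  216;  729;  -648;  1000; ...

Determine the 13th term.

1331

Split by position mod 2 into 2 tracks.
Track A: 125, 216, 343, 512, 729, 1000 (consecutive cubes n³ from n = 5).
Track B: -8, 24, -72, 216, -648 (geometric with ratio -3).
Term 13 comes from track A (its 7th entry): 1331.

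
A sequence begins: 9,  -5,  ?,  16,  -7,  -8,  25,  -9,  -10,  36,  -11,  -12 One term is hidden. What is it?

-6

Positions follow the repeating pattern ABB; grouping by letter gives 2 tracks.
Track A = 9, 16, 25, 36: consecutive squares n² from n = 3.
Track B = -5, ?, -7, -8, -9, -10, -11, -12: linear: a_n = -4 − n.
So the missing entry in track B is -6.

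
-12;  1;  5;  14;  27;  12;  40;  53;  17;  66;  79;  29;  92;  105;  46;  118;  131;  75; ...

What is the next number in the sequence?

The slot pattern repeats as AAB (period 3), so there are 2 interleaved tracks.
Stream A: -12, 1, 14, 27, 40, 53, 66, 79, 92, 105, 118, 131 (linear: a_n = -25 + 13·n).
Stream B: 5, 12, 17, 29, 46, 75 (each term equals the sum of the previous two).
Position 19 → stream A, term 13 = 144.

144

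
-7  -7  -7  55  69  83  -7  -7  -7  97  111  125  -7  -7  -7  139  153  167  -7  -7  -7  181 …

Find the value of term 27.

Positions follow the repeating pattern AAABBB; grouping by letter gives 2 tracks.
Track A = -7, -7, -7, -7, -7, -7, -7, -7, -7, -7, -7, -7: constant -7.
Track B = 55, 69, 83, 97, 111, 125, 139, 153, 167, 181: linear: a_n = 41 + 14·n.
Position 27 falls in track A as its term 15, giving -7.

-7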